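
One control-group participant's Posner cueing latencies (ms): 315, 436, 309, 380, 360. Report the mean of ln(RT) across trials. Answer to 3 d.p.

5.878

ln(RT): 5.7526, 6.0776, 5.7333, 5.9402, 5.8861
Σ ln(RT) = 29.3898
Mean = 29.3898/5 = 5.87797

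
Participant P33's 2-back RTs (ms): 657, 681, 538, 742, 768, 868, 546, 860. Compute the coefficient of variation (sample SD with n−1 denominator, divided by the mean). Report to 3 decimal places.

0.179

n = 8, Σ = 5660, M = 707.5000
Σ(x−M)² = 111932.000; s = √(111932.000/7) = 126.4527
CV = 126.4527 / 707.5000 = 0.17873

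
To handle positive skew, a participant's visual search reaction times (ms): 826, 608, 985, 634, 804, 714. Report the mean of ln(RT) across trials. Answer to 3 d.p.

ln(RT): 6.7166, 6.4102, 6.8926, 6.4520, 6.6896, 6.5709
Σ ln(RT) = 39.7319
Mean = 39.7319/6 = 6.62199

6.622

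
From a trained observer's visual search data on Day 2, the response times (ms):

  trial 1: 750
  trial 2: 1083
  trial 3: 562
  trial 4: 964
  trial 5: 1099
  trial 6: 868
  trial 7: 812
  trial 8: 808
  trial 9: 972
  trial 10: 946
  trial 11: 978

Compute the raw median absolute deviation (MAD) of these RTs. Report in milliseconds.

Sorted: 562, 750, 808, 812, 868, 946, 964, 972, 978, 1083, 1099 → median = 946
|x − 946|: 196, 137, 384, 18, 153, 78, 134, 138, 26, 0, 32
Sorted deviations: 0, 18, 26, 32, 78, 134, 137, 138, 153, 196, 384 → MAD = 134

134 ms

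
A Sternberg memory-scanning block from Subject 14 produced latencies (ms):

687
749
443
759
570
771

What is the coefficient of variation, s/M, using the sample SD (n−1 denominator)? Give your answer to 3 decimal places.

n = 6, Σ = 3979, M = 663.1667
Σ(x−M)² = 85900.833; s = √(85900.833/5) = 131.0731
CV = 131.0731 / 663.1667 = 0.19765

0.198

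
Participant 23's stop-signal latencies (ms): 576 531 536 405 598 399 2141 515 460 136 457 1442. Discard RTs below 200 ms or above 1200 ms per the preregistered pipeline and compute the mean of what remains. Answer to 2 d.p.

Excluded: 136, 1442, 2141
Retained (n=9): Σ = 4477
Mean = 4477/9 = 497.4444

497.44 ms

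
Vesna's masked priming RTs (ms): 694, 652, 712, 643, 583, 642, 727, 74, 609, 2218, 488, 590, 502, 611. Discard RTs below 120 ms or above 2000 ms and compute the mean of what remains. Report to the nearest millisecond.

621 ms

Excluded: 74, 2218
Retained (n=12): Σ = 7453
Mean = 7453/12 = 621.0833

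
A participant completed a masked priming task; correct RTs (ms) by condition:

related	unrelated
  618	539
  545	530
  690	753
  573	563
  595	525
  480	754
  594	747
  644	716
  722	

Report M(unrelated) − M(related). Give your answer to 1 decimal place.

34.1 ms

M(related) = 5461/9 = 606.778
M(unrelated) = 5127/8 = 640.875
Difference = 640.875 − 606.778 = 34.097 ms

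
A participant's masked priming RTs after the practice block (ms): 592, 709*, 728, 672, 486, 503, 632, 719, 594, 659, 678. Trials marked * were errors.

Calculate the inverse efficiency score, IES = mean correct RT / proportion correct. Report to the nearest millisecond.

Correct trials (n=10): 592, 728, 672, 486, 503, 632, 719, 594, 659, 678
Mean correct RT = 6263/10 = 626.3000 ms
Proportion correct = 10/11
IES = 626.3000 / (10/11) = 688.930 ms

689 ms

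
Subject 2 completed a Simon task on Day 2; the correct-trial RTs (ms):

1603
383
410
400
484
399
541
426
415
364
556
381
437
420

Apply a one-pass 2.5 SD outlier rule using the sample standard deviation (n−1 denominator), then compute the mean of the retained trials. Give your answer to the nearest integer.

n = 14, ΣRT = 7219, M = 515.643
Σ(x−M)² = 1315973.21; s = √(1315973.21/13) = 318.165
Cutoffs: 515.643 ± 2.5·318.165 → [-279.8, 1311.1]
Outside: 1603 → excluded.
Retained (n=13): Σ = 5616, mean = 5616/13 = 432.000

432 ms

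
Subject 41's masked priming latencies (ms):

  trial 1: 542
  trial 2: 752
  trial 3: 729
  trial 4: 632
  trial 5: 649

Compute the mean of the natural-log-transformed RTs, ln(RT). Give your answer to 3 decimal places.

6.487

ln(RT): 6.2953, 6.6227, 6.5917, 6.4489, 6.4754
Σ ln(RT) = 32.4340
Mean = 32.4340/5 = 6.48680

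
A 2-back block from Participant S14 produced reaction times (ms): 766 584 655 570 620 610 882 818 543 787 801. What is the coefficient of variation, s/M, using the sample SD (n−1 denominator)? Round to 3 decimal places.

0.171

n = 11, Σ = 7636, M = 694.1818
Σ(x−M)² = 140331.636; s = √(140331.636/10) = 118.4617
CV = 118.4617 / 694.1818 = 0.17065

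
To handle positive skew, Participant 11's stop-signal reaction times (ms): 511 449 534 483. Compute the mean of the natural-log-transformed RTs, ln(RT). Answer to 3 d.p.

ln(RT): 6.2364, 6.1070, 6.2804, 6.1800
Σ ln(RT) = 24.8038
Mean = 24.8038/4 = 6.20095

6.201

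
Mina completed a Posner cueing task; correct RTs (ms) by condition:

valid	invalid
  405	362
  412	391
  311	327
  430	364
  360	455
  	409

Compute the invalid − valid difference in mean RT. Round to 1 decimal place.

M(valid) = 1918/5 = 383.600
M(invalid) = 2308/6 = 384.667
Difference = 384.667 − 383.600 = 1.067 ms

1.1 ms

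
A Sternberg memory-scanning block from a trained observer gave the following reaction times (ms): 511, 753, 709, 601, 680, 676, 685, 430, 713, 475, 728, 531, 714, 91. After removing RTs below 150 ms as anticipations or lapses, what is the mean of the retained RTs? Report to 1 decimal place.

Excluded: 91
Retained (n=13): Σ = 8206
Mean = 8206/13 = 631.2308

631.2 ms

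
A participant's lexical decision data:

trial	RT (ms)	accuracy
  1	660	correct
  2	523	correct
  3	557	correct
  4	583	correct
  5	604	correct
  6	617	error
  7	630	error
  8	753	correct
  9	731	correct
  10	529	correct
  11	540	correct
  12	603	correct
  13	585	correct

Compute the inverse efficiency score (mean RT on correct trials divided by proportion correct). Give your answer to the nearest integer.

Correct trials (n=11): 660, 523, 557, 583, 604, 753, 731, 529, 540, 603, 585
Mean correct RT = 6668/11 = 606.1818 ms
Proportion correct = 11/13
IES = 606.1818 / (11/13) = 716.397 ms

716 ms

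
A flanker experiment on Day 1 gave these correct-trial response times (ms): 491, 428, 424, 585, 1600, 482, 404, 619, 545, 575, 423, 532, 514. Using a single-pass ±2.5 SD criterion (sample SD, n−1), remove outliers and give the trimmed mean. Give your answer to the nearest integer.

502 ms

n = 13, ΣRT = 7622, M = 586.308
Σ(x−M)² = 1169928.77; s = √(1169928.77/12) = 312.240
Cutoffs: 586.308 ± 2.5·312.240 → [-194.3, 1366.9]
Outside: 1600 → excluded.
Retained (n=12): Σ = 6022, mean = 6022/12 = 501.833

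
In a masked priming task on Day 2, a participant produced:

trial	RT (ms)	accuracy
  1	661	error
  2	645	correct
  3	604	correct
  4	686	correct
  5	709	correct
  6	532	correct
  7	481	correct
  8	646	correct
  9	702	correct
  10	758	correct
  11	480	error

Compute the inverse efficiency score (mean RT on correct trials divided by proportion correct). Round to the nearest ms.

Correct trials (n=9): 645, 604, 686, 709, 532, 481, 646, 702, 758
Mean correct RT = 5763/9 = 640.3333 ms
Proportion correct = 9/11
IES = 640.3333 / (9/11) = 782.630 ms

783 ms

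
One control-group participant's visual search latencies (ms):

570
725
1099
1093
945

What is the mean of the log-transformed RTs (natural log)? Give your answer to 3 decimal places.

ln(RT): 6.3456, 6.5862, 7.0022, 6.9967, 6.8512
Σ ln(RT) = 33.7818
Mean = 33.7818/5 = 6.75637

6.756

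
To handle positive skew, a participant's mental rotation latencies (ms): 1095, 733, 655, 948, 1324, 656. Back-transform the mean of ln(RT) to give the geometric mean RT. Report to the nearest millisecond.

ln(RT): 6.9985, 6.5971, 6.4846, 6.8544, 7.1884, 6.4862
Mean ln(RT) = 40.6092/6 = 6.76820
Geometric mean = exp(6.76820) = 869.75 ms

870 ms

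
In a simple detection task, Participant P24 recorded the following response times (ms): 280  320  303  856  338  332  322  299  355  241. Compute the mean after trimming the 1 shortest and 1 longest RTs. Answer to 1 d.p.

Sorted: 241, 280, 299, 303, 320, 322, 332, 338, 355, 856
Drop lowest 1 (241) and highest 1 (856)
Remaining (n=8): Σ = 2549, mean = 2549/8 = 318.625

318.6 ms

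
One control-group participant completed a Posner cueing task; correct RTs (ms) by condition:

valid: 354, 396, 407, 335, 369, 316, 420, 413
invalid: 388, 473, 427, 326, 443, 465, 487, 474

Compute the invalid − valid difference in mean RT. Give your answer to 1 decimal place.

M(valid) = 3010/8 = 376.250
M(invalid) = 3483/8 = 435.375
Difference = 435.375 − 376.250 = 59.125 ms

59.1 ms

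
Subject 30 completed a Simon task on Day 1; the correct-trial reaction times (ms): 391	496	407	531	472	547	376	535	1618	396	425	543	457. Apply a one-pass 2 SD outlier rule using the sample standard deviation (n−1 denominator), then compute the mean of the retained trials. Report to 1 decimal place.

n = 13, ΣRT = 7194, M = 553.385
Σ(x−M)² = 1274115.08; s = √(1274115.08/12) = 325.847
Cutoffs: 553.385 ± 2·325.847 → [-98.3, 1205.1]
Outside: 1618 → excluded.
Retained (n=12): Σ = 5576, mean = 5576/12 = 464.667

464.7 ms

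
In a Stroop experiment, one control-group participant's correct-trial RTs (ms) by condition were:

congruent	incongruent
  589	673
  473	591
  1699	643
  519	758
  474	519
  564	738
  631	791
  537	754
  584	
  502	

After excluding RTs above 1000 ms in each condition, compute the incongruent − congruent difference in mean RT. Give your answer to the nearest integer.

142 ms

congruent: exclude 1699
M(congruent) = 4873/9 = 541.444
M(incongruent) = 5467/8 = 683.375
Difference = 683.375 − 541.444 = 141.931 ms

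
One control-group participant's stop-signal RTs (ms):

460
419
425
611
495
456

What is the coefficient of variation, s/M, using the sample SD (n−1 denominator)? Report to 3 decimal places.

n = 6, Σ = 2866, M = 477.6667
Σ(x−M)² = 25075.333; s = √(25075.333/5) = 70.8171
CV = 70.8171 / 477.6667 = 0.14826

0.148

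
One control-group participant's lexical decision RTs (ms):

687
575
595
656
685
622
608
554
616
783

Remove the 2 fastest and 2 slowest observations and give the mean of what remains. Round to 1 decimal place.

Sorted: 554, 575, 595, 608, 616, 622, 656, 685, 687, 783
Drop lowest 2 (554, 575) and highest 2 (687, 783)
Remaining (n=6): Σ = 3782, mean = 3782/6 = 630.333

630.3 ms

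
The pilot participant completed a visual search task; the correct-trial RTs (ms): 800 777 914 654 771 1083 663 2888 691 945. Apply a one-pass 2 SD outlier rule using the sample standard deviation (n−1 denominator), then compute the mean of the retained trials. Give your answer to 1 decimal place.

810.9 ms

n = 10, ΣRT = 10186, M = 1018.600
Σ(x−M)² = 4049330.40; s = √(4049330.40/9) = 670.765
Cutoffs: 1018.600 ± 2·670.765 → [-322.9, 2360.1]
Outside: 2888 → excluded.
Retained (n=9): Σ = 7298, mean = 7298/9 = 810.889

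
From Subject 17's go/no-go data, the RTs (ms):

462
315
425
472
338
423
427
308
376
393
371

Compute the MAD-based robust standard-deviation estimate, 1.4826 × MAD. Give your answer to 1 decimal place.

Sorted: 308, 315, 338, 371, 376, 393, 423, 425, 427, 462, 472 → median = 393
|x − 393| sorted: 0, 17, 22, 30, 32, 34, 55, 69, 78, 79, 85 → MAD = 34
Robust SD ≈ 1.4826 × 34 = 50.408

50.4 ms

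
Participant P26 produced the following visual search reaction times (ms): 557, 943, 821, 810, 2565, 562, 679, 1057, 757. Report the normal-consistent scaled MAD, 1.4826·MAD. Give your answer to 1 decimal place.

197.2 ms

Sorted: 557, 562, 679, 757, 810, 821, 943, 1057, 2565 → median = 810
|x − 810| sorted: 0, 11, 53, 131, 133, 247, 248, 253, 1755 → MAD = 133
Robust SD ≈ 1.4826 × 133 = 197.186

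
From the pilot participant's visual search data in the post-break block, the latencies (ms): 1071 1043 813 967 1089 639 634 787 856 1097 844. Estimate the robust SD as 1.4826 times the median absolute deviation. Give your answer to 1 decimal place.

277.2 ms

Sorted: 634, 639, 787, 813, 844, 856, 967, 1043, 1071, 1089, 1097 → median = 856
|x − 856| sorted: 0, 12, 43, 69, 111, 187, 215, 217, 222, 233, 241 → MAD = 187
Robust SD ≈ 1.4826 × 187 = 277.246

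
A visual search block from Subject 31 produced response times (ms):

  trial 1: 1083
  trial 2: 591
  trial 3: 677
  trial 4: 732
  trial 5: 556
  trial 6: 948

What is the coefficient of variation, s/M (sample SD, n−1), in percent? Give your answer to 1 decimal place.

27.3%

n = 6, Σ = 4587, M = 764.5000
Σ(x−M)² = 217401.500; s = √(217401.500/5) = 208.5193
CV = 208.5193 / 764.5000 = 0.27275 = 27.275%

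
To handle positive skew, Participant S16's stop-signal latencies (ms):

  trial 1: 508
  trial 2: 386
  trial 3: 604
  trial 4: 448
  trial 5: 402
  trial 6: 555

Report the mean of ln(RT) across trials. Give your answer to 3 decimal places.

6.168

ln(RT): 6.2305, 5.9558, 6.4036, 6.1048, 5.9965, 6.3190
Σ ln(RT) = 37.0101
Mean = 37.0101/6 = 6.16835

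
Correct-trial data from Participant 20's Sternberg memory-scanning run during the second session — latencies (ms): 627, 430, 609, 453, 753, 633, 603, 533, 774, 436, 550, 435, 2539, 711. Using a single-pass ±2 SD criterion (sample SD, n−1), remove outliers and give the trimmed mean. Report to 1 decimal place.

n = 14, ΣRT = 10086, M = 720.429
Σ(x−M)² = 3736211.43; s = √(3736211.43/13) = 536.098
Cutoffs: 720.429 ± 2·536.098 → [-351.8, 1792.6]
Outside: 2539 → excluded.
Retained (n=13): Σ = 7547, mean = 7547/13 = 580.538

580.5 ms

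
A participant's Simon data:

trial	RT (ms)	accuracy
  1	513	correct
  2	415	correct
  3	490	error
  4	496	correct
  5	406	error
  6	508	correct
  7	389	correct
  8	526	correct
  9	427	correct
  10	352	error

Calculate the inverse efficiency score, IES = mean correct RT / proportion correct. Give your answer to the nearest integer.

668 ms

Correct trials (n=7): 513, 415, 496, 508, 389, 526, 427
Mean correct RT = 3274/7 = 467.7143 ms
Proportion correct = 7/10
IES = 467.7143 / (7/10) = 668.163 ms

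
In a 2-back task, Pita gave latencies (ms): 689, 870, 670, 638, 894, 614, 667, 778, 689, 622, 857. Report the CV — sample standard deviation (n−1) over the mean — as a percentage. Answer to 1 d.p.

n = 11, Σ = 7988, M = 726.1818
Σ(x−M)² = 109283.636; s = √(109283.636/10) = 104.5388
CV = 104.5388 / 726.1818 = 0.14396 = 14.396%

14.4%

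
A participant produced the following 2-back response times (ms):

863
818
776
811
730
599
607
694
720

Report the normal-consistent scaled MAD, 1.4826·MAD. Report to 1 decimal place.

120.1 ms

Sorted: 599, 607, 694, 720, 730, 776, 811, 818, 863 → median = 730
|x − 730| sorted: 0, 10, 36, 46, 81, 88, 123, 131, 133 → MAD = 81
Robust SD ≈ 1.4826 × 81 = 120.091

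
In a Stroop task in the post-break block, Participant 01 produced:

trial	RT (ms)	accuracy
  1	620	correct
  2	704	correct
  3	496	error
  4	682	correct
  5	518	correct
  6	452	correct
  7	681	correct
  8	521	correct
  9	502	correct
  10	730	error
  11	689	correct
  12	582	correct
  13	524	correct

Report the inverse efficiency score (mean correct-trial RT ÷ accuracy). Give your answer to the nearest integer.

Correct trials (n=11): 620, 704, 682, 518, 452, 681, 521, 502, 689, 582, 524
Mean correct RT = 6475/11 = 588.6364 ms
Proportion correct = 11/13
IES = 588.6364 / (11/13) = 695.661 ms

696 ms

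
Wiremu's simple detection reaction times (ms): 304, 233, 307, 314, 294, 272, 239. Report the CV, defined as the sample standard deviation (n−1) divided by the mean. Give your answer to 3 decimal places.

n = 7, Σ = 1963, M = 280.4286
Σ(x−M)² = 6609.714; s = √(6609.714/6) = 33.1906
CV = 33.1906 / 280.4286 = 0.11836

0.118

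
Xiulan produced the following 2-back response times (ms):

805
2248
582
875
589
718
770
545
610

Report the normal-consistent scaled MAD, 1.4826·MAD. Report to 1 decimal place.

Sorted: 545, 582, 589, 610, 718, 770, 805, 875, 2248 → median = 718
|x − 718| sorted: 0, 52, 87, 108, 129, 136, 157, 173, 1530 → MAD = 129
Robust SD ≈ 1.4826 × 129 = 191.255

191.3 ms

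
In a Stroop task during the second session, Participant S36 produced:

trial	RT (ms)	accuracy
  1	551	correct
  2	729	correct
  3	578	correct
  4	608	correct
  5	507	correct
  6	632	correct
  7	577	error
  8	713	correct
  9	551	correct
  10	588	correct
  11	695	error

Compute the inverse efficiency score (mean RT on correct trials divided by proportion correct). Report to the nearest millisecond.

741 ms

Correct trials (n=9): 551, 729, 578, 608, 507, 632, 713, 551, 588
Mean correct RT = 5457/9 = 606.3333 ms
Proportion correct = 9/11
IES = 606.3333 / (9/11) = 741.074 ms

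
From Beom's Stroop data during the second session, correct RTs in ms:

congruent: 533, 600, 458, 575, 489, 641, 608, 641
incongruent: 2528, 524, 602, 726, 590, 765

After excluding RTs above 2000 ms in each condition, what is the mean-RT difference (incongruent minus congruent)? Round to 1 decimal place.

incongruent: exclude 2528
M(congruent) = 4545/8 = 568.125
M(incongruent) = 3207/5 = 641.400
Difference = 641.400 − 568.125 = 73.275 ms

73.3 ms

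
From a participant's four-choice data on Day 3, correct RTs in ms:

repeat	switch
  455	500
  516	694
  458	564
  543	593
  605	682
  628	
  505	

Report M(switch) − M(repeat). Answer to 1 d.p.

76.6 ms

M(repeat) = 3710/7 = 530.000
M(switch) = 3033/5 = 606.600
Difference = 606.600 − 530.000 = 76.600 ms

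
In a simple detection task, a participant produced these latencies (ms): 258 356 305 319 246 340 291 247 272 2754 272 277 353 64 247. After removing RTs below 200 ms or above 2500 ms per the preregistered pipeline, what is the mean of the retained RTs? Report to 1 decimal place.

Excluded: 64, 2754
Retained (n=13): Σ = 3783
Mean = 3783/13 = 291.0000

291.0 ms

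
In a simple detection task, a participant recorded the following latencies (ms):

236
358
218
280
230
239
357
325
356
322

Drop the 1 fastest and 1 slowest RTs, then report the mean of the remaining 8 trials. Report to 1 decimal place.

293.1 ms

Sorted: 218, 230, 236, 239, 280, 322, 325, 356, 357, 358
Drop lowest 1 (218) and highest 1 (358)
Remaining (n=8): Σ = 2345, mean = 2345/8 = 293.125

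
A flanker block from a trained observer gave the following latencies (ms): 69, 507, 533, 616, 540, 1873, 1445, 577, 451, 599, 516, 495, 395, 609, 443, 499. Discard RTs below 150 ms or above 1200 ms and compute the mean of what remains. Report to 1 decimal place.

521.5 ms

Excluded: 69, 1445, 1873
Retained (n=13): Σ = 6780
Mean = 6780/13 = 521.5385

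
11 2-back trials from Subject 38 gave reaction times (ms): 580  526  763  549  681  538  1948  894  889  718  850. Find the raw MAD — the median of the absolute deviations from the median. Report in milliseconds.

169 ms

Sorted: 526, 538, 549, 580, 681, 718, 763, 850, 889, 894, 1948 → median = 718
|x − 718|: 138, 192, 45, 169, 37, 180, 1230, 176, 171, 0, 132
Sorted deviations: 0, 37, 45, 132, 138, 169, 171, 176, 180, 192, 1230 → MAD = 169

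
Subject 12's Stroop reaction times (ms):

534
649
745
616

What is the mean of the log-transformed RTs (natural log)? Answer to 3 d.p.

ln(RT): 6.2804, 6.4754, 6.6134, 6.4232
Σ ln(RT) = 25.7925
Mean = 25.7925/4 = 6.44811

6.448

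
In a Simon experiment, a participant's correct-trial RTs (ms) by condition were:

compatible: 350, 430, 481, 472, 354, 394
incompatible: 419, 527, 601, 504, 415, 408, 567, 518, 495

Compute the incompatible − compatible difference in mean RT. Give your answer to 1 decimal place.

81.4 ms

M(compatible) = 2481/6 = 413.500
M(incompatible) = 4454/9 = 494.889
Difference = 494.889 − 413.500 = 81.389 ms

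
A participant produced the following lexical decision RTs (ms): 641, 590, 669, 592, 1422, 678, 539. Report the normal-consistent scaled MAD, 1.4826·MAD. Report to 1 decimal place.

Sorted: 539, 590, 592, 641, 669, 678, 1422 → median = 641
|x − 641| sorted: 0, 28, 37, 49, 51, 102, 781 → MAD = 49
Robust SD ≈ 1.4826 × 49 = 72.647

72.6 ms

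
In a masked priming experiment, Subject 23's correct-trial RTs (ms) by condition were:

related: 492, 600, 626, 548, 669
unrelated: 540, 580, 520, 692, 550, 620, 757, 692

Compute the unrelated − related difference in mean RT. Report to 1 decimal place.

31.9 ms

M(related) = 2935/5 = 587.000
M(unrelated) = 4951/8 = 618.875
Difference = 618.875 − 587.000 = 31.875 ms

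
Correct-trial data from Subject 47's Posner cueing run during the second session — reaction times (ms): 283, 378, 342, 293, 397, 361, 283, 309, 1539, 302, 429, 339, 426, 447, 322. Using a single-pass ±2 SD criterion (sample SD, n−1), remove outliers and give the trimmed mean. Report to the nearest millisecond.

351 ms

n = 15, ΣRT = 6450, M = 430.000
Σ(x−M)² = 1359442.00; s = √(1359442.00/14) = 311.614
Cutoffs: 430.000 ± 2·311.614 → [-193.2, 1053.2]
Outside: 1539 → excluded.
Retained (n=14): Σ = 4911, mean = 4911/14 = 350.786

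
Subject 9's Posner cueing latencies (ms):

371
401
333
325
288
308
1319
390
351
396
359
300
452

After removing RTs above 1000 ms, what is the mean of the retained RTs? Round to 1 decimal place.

Excluded: 1319
Retained (n=12): Σ = 4274
Mean = 4274/12 = 356.1667

356.2 ms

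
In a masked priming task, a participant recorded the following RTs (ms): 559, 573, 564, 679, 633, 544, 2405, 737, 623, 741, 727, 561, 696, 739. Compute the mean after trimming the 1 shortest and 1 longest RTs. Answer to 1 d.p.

Sorted: 544, 559, 561, 564, 573, 623, 633, 679, 696, 727, 737, 739, 741, 2405
Drop lowest 1 (544) and highest 1 (2405)
Remaining (n=12): Σ = 7832, mean = 7832/12 = 652.667

652.7 ms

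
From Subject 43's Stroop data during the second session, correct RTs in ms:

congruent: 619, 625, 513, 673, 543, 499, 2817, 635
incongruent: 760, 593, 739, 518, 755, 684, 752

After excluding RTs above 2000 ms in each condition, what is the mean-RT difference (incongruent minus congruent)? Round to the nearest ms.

congruent: exclude 2817
M(congruent) = 4107/7 = 586.714
M(incongruent) = 4801/7 = 685.857
Difference = 685.857 − 586.714 = 99.143 ms

99 ms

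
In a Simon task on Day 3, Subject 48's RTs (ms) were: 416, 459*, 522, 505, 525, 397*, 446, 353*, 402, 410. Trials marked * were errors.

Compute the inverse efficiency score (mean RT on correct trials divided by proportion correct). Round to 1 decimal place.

658.4 ms

Correct trials (n=7): 416, 522, 505, 525, 446, 402, 410
Mean correct RT = 3226/7 = 460.8571 ms
Proportion correct = 7/10
IES = 460.8571 / (7/10) = 658.367 ms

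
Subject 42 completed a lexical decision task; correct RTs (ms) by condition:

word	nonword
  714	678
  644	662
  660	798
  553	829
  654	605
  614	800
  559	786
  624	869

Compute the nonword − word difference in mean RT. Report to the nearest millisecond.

M(word) = 5022/8 = 627.750
M(nonword) = 6027/8 = 753.375
Difference = 753.375 − 627.750 = 125.625 ms

126 ms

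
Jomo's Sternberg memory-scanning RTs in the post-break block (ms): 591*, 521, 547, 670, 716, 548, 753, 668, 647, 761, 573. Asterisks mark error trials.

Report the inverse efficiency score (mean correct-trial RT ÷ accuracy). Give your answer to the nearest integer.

Correct trials (n=10): 521, 547, 670, 716, 548, 753, 668, 647, 761, 573
Mean correct RT = 6404/10 = 640.4000 ms
Proportion correct = 10/11
IES = 640.4000 / (10/11) = 704.440 ms

704 ms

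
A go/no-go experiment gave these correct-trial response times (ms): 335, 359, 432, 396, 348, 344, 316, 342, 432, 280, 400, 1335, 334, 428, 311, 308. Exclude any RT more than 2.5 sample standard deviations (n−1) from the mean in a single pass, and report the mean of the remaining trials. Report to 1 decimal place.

n = 16, ΣRT = 6700, M = 418.750
Σ(x−M)² = 928755.00; s = √(928755.00/15) = 248.831
Cutoffs: 418.750 ± 2.5·248.831 → [-203.3, 1040.8]
Outside: 1335 → excluded.
Retained (n=15): Σ = 5365, mean = 5365/15 = 357.667

357.7 ms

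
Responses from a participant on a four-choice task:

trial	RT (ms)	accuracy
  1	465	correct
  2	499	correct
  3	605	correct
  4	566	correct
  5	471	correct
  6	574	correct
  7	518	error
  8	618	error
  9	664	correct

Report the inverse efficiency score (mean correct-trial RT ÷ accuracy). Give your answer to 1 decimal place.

706.0 ms

Correct trials (n=7): 465, 499, 605, 566, 471, 574, 664
Mean correct RT = 3844/7 = 549.1429 ms
Proportion correct = 7/9
IES = 549.1429 / (7/9) = 706.041 ms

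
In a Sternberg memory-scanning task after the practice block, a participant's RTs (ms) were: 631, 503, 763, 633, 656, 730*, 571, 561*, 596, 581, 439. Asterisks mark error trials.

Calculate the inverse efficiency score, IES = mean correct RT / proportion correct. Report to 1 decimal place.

729.7 ms

Correct trials (n=9): 631, 503, 763, 633, 656, 571, 596, 581, 439
Mean correct RT = 5373/9 = 597.0000 ms
Proportion correct = 9/11
IES = 597.0000 / (9/11) = 729.667 ms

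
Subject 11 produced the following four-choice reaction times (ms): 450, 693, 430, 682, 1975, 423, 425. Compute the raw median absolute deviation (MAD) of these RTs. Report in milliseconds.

Sorted: 423, 425, 430, 450, 682, 693, 1975 → median = 450
|x − 450|: 0, 243, 20, 232, 1525, 27, 25
Sorted deviations: 0, 20, 25, 27, 232, 243, 1525 → MAD = 27

27 ms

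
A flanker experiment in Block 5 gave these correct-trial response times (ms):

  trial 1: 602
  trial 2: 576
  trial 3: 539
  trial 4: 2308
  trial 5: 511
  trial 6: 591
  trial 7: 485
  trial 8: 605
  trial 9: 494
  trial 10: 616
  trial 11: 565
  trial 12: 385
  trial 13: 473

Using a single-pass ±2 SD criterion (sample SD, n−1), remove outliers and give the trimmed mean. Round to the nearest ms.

537 ms

n = 13, ΣRT = 8750, M = 673.077
Σ(x−M)² = 2948464.92; s = √(2948464.92/12) = 495.687
Cutoffs: 673.077 ± 2·495.687 → [-318.3, 1664.5]
Outside: 2308 → excluded.
Retained (n=12): Σ = 6442, mean = 6442/12 = 536.833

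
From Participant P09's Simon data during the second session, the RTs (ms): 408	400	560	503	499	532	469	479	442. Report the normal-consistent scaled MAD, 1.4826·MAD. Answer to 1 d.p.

54.9 ms

Sorted: 400, 408, 442, 469, 479, 499, 503, 532, 560 → median = 479
|x − 479| sorted: 0, 10, 20, 24, 37, 53, 71, 79, 81 → MAD = 37
Robust SD ≈ 1.4826 × 37 = 54.856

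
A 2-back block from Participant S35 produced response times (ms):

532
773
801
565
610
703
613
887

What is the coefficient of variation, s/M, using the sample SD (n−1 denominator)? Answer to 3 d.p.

0.184

n = 8, Σ = 5484, M = 685.5000
Σ(x−M)² = 110944.000; s = √(110944.000/7) = 125.8934
CV = 125.8934 / 685.5000 = 0.18365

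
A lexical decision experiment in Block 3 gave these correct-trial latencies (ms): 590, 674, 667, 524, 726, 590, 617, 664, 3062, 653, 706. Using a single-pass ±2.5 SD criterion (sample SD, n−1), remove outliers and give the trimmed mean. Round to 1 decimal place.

641.1 ms

n = 11, ΣRT = 9473, M = 861.182
Σ(x−M)² = 5361315.64; s = √(5361315.64/10) = 732.210
Cutoffs: 861.182 ± 2.5·732.210 → [-969.3, 2691.7]
Outside: 3062 → excluded.
Retained (n=10): Σ = 6411, mean = 6411/10 = 641.100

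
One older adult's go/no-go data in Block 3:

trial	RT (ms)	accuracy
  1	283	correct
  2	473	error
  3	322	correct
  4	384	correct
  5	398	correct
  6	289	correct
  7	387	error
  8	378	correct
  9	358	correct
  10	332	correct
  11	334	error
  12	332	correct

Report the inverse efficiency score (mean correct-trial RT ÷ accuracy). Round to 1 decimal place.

455.7 ms

Correct trials (n=9): 283, 322, 384, 398, 289, 378, 358, 332, 332
Mean correct RT = 3076/9 = 341.7778 ms
Proportion correct = 9/12
IES = 341.7778 / (9/12) = 455.704 ms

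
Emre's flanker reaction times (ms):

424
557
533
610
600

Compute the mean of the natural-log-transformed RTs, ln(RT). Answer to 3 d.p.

6.292

ln(RT): 6.0497, 6.3226, 6.2785, 6.4135, 6.3969
Σ ln(RT) = 31.4612
Mean = 31.4612/5 = 6.29224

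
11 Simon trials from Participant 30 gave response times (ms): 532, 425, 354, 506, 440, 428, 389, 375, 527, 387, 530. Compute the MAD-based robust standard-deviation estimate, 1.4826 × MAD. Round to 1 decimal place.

78.6 ms

Sorted: 354, 375, 387, 389, 425, 428, 440, 506, 527, 530, 532 → median = 428
|x − 428| sorted: 0, 3, 12, 39, 41, 53, 74, 78, 99, 102, 104 → MAD = 53
Robust SD ≈ 1.4826 × 53 = 78.578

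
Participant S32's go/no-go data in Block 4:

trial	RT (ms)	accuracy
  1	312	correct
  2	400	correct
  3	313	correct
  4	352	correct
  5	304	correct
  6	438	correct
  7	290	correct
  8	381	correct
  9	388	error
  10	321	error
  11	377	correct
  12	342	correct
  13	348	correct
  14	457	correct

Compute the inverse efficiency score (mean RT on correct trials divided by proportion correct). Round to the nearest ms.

419 ms

Correct trials (n=12): 312, 400, 313, 352, 304, 438, 290, 381, 377, 342, 348, 457
Mean correct RT = 4314/12 = 359.5000 ms
Proportion correct = 12/14
IES = 359.5000 / (12/14) = 419.417 ms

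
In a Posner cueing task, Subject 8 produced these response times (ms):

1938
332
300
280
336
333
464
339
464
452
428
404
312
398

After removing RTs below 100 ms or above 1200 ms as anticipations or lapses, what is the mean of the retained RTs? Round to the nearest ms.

372 ms

Excluded: 1938
Retained (n=13): Σ = 4842
Mean = 4842/13 = 372.4615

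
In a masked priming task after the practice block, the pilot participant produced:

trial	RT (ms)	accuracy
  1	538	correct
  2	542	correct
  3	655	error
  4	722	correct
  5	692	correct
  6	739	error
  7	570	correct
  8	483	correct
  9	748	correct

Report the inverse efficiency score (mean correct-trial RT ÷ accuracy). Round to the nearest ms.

789 ms

Correct trials (n=7): 538, 542, 722, 692, 570, 483, 748
Mean correct RT = 4295/7 = 613.5714 ms
Proportion correct = 7/9
IES = 613.5714 / (7/9) = 788.878 ms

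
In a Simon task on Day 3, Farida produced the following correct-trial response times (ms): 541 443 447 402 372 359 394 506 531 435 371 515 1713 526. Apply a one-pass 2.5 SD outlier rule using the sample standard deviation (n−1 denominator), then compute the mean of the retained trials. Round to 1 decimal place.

n = 14, ΣRT = 7555, M = 539.643
Σ(x−M)² = 1536975.21; s = √(1536975.21/13) = 343.844
Cutoffs: 539.643 ± 2.5·343.844 → [-320.0, 1399.3]
Outside: 1713 → excluded.
Retained (n=13): Σ = 5842, mean = 5842/13 = 449.385

449.4 ms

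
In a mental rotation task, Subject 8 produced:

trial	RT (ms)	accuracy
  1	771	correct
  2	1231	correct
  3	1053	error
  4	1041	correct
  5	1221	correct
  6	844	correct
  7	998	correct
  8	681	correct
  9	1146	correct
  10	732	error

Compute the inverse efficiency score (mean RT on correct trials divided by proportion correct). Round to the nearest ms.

1240 ms

Correct trials (n=8): 771, 1231, 1041, 1221, 844, 998, 681, 1146
Mean correct RT = 7933/8 = 991.6250 ms
Proportion correct = 8/10
IES = 991.6250 / (8/10) = 1239.531 ms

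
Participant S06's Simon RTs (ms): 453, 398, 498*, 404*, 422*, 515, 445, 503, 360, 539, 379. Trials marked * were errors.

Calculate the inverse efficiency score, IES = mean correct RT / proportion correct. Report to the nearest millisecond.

Correct trials (n=8): 453, 398, 515, 445, 503, 360, 539, 379
Mean correct RT = 3592/8 = 449.0000 ms
Proportion correct = 8/11
IES = 449.0000 / (8/11) = 617.375 ms

617 ms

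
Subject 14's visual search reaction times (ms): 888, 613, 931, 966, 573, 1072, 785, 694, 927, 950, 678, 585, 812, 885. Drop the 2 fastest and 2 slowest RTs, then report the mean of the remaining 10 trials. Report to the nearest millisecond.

816 ms

Sorted: 573, 585, 613, 678, 694, 785, 812, 885, 888, 927, 931, 950, 966, 1072
Drop lowest 2 (573, 585) and highest 2 (966, 1072)
Remaining (n=10): Σ = 8163, mean = 8163/10 = 816.300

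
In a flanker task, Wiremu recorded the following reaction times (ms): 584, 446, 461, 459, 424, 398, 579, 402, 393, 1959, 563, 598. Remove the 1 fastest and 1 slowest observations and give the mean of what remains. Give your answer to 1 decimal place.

491.4 ms

Sorted: 393, 398, 402, 424, 446, 459, 461, 563, 579, 584, 598, 1959
Drop lowest 1 (393) and highest 1 (1959)
Remaining (n=10): Σ = 4914, mean = 4914/10 = 491.400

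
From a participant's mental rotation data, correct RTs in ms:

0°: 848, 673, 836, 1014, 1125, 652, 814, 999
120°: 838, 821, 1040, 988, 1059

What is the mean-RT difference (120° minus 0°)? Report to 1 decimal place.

79.1 ms

M(0°) = 6961/8 = 870.125
M(120°) = 4746/5 = 949.200
Difference = 949.200 − 870.125 = 79.075 ms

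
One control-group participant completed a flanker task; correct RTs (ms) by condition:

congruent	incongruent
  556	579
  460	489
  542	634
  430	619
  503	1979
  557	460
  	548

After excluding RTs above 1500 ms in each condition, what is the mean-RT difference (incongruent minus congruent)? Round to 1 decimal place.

46.8 ms

incongruent: exclude 1979
M(congruent) = 3048/6 = 508.000
M(incongruent) = 3329/6 = 554.833
Difference = 554.833 − 508.000 = 46.833 ms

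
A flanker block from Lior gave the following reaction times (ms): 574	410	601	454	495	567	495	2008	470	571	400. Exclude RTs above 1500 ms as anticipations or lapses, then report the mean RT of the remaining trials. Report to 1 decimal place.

Excluded: 2008
Retained (n=10): Σ = 5037
Mean = 5037/10 = 503.7000

503.7 ms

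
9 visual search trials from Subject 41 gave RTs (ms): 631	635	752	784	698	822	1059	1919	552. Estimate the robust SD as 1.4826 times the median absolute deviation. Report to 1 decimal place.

173.5 ms

Sorted: 552, 631, 635, 698, 752, 784, 822, 1059, 1919 → median = 752
|x − 752| sorted: 0, 32, 54, 70, 117, 121, 200, 307, 1167 → MAD = 117
Robust SD ≈ 1.4826 × 117 = 173.464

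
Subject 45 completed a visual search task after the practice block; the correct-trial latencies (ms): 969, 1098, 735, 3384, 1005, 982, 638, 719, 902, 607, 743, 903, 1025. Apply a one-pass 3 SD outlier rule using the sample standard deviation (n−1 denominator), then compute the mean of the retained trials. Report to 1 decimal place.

n = 13, ΣRT = 13710, M = 1054.615
Σ(x−M)² = 6175959.08; s = √(6175959.08/12) = 717.400
Cutoffs: 1054.615 ± 3·717.400 → [-1097.6, 3206.8]
Outside: 3384 → excluded.
Retained (n=12): Σ = 10326, mean = 10326/12 = 860.500

860.5 ms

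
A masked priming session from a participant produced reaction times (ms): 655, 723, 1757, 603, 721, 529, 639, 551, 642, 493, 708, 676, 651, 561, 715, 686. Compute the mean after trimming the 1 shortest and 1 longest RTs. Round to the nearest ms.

Sorted: 493, 529, 551, 561, 603, 639, 642, 651, 655, 676, 686, 708, 715, 721, 723, 1757
Drop lowest 1 (493) and highest 1 (1757)
Remaining (n=14): Σ = 9060, mean = 9060/14 = 647.143

647 ms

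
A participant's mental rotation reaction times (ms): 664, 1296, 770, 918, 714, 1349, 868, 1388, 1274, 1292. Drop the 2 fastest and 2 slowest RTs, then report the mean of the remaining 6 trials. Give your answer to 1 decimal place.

1069.7 ms

Sorted: 664, 714, 770, 868, 918, 1274, 1292, 1296, 1349, 1388
Drop lowest 2 (664, 714) and highest 2 (1349, 1388)
Remaining (n=6): Σ = 6418, mean = 6418/6 = 1069.667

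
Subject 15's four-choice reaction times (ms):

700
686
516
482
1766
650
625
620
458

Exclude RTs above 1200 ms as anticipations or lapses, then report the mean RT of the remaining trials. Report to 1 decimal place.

592.1 ms

Excluded: 1766
Retained (n=8): Σ = 4737
Mean = 4737/8 = 592.1250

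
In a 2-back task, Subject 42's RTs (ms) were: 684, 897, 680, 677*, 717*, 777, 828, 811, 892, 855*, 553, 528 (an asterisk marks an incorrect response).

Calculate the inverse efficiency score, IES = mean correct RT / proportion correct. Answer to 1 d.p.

985.2 ms

Correct trials (n=9): 684, 897, 680, 777, 828, 811, 892, 553, 528
Mean correct RT = 6650/9 = 738.8889 ms
Proportion correct = 9/12
IES = 738.8889 / (9/12) = 985.185 ms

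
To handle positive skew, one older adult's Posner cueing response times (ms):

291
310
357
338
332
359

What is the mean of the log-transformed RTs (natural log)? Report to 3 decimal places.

5.800

ln(RT): 5.6733, 5.7366, 5.8777, 5.8230, 5.8051, 5.8833
Σ ln(RT) = 34.7991
Mean = 34.7991/6 = 5.79986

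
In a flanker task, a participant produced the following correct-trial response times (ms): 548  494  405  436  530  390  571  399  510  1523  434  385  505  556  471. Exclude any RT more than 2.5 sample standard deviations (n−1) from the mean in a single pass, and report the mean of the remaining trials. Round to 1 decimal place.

473.9 ms

n = 15, ΣRT = 8157, M = 543.800
Σ(x−M)² = 1083138.40; s = √(1083138.40/14) = 278.149
Cutoffs: 543.800 ± 2.5·278.149 → [-151.6, 1239.2]
Outside: 1523 → excluded.
Retained (n=14): Σ = 6634, mean = 6634/14 = 473.857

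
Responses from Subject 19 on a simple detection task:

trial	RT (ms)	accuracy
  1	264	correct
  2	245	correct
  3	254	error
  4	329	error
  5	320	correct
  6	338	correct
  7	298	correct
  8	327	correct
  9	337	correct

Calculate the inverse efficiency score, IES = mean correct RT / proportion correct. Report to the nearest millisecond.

Correct trials (n=7): 264, 245, 320, 338, 298, 327, 337
Mean correct RT = 2129/7 = 304.1429 ms
Proportion correct = 7/9
IES = 304.1429 / (7/9) = 391.041 ms

391 ms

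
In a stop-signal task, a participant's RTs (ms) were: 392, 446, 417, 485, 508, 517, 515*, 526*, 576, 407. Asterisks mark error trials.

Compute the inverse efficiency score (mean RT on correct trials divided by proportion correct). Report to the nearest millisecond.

Correct trials (n=8): 392, 446, 417, 485, 508, 517, 576, 407
Mean correct RT = 3748/8 = 468.5000 ms
Proportion correct = 8/10
IES = 468.5000 / (8/10) = 585.625 ms

586 ms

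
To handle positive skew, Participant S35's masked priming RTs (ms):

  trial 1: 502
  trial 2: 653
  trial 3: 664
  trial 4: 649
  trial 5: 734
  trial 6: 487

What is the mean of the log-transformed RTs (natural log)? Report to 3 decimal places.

ln(RT): 6.2186, 6.4816, 6.4983, 6.4754, 6.5985, 6.1883
Σ ln(RT) = 38.4607
Mean = 38.4607/6 = 6.41011

6.410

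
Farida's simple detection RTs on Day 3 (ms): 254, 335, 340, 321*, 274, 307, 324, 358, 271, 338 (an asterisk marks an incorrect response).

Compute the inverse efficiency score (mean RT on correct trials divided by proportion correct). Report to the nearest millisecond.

346 ms

Correct trials (n=9): 254, 335, 340, 274, 307, 324, 358, 271, 338
Mean correct RT = 2801/9 = 311.2222 ms
Proportion correct = 9/10
IES = 311.2222 / (9/10) = 345.802 ms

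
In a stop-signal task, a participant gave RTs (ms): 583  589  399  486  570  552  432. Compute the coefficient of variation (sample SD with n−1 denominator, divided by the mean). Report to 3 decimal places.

n = 7, Σ = 3611, M = 515.8571
Σ(x−M)² = 35674.857; s = √(35674.857/6) = 77.1091
CV = 77.1091 / 515.8571 = 0.14948

0.149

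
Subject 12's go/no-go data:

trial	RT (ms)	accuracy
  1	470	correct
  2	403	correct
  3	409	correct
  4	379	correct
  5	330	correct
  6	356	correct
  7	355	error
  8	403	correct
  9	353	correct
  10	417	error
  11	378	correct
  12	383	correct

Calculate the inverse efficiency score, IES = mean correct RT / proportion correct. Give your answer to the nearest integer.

Correct trials (n=10): 470, 403, 409, 379, 330, 356, 403, 353, 378, 383
Mean correct RT = 3864/10 = 386.4000 ms
Proportion correct = 10/12
IES = 386.4000 / (10/12) = 463.680 ms

464 ms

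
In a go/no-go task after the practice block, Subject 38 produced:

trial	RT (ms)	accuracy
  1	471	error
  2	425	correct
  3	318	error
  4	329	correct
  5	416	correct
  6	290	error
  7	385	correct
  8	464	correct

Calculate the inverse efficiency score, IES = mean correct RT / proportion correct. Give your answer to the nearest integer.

Correct trials (n=5): 425, 329, 416, 385, 464
Mean correct RT = 2019/5 = 403.8000 ms
Proportion correct = 5/8
IES = 403.8000 / (5/8) = 646.080 ms

646 ms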